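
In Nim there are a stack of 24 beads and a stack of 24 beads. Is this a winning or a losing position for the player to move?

Nim-sum: 24 ^ 24 = 0.
The nim-sum is 0, so this is a P-position: the player to move is in a losing position under optimal play.

Losing position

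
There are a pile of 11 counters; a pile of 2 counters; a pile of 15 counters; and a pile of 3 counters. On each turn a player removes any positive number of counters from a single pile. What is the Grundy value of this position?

Compute the nim-sum pairwise:
11 ^ 2 = 9
9 ^ 15 = 6
6 ^ 3 = 5

5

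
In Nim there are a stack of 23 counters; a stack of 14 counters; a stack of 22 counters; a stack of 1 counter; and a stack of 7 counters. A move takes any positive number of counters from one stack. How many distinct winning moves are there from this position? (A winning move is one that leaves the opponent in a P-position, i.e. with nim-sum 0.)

1

Nim-sum: 23 XOR 14 XOR 22 XOR 1 XOR 7 = 9.
The overall nim-sum is X = 9. A stack of size p has a winning move iff p XOR X < p (reduce it to p XOR X).
  23: 23 XOR 9 = 30 ≥ 23 — no move.
  14: 14 XOR 9 = 7 < 14 — winning move (to 7).
  22: 22 XOR 9 = 31 ≥ 22 — no move.
  1: 1 XOR 9 = 8 ≥ 1 — no move.
  7: 7 XOR 9 = 14 ≥ 7 — no move.
That gives 1 winning move.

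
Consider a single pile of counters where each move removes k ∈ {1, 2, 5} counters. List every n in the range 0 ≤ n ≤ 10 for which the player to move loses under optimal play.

Grundy values for subtraction set {1, 2, 5}:
g(0) = mex{} = 0
g(1) = mex{0} = 1
g(2) = mex{0,1} = 2
g(3) = mex{1,2} = 0
g(4) = mex{0,2} = 1
g(5) = mex{0,1} = 2
g(6) = mex{1,2} = 0
g(7) = mex{0,2} = 1
g(8) = mex{0,1} = 2
g(9) = mex{1,2} = 0
g(10) = mex{0,2} = 1
The P-positions (g = 0) in 0..10 are 0, 3, 6, 9.

0, 3, 6, 9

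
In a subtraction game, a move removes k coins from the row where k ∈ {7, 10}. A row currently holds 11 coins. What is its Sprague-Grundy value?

1

Build the Grundy sequence with g(k) = mex{g(k−s) : s ∈ {7, 10}, s ≤ k}:
g(0) = mex{} = 0
g(1) = mex{} = 0
g(2) = mex{} = 0
g(3) = mex{} = 0
g(4) = mex{} = 0
g(5) = mex{} = 0
g(6) = mex{} = 0
g(7) = mex{0} = 1
g(8) = mex{0} = 1
g(9) = mex{0} = 1
g(10) = mex{0} = 1
g(11) = mex{0} = 1
So g(11) = 1.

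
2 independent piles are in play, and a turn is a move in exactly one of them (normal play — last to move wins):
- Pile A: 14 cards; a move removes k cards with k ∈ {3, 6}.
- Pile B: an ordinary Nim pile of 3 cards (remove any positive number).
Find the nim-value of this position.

Build the Grundy sequence for pile A with g(k) = mex{g(k−s) : s ∈ {3, 6}, s ≤ k}:
k:     0  1  2  3  4  5  6  7  8  9 10 11 12 13 14
g(k):  0  0  0  1  1  1  2  2  2  0  0  0  1  1  1
So g(14) = 1.
Pile B is a plain Nim pile of size 3, so its Grundy value is 3.
The value of a disjunctive sum is the nim-sum of the parts.
Combined value = 1 ⊕ 3 = 2.

2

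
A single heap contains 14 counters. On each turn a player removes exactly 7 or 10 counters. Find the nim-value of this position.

2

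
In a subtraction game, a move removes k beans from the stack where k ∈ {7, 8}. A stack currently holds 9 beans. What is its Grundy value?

1

Compute g(0), g(1), … for moves {7, 8}:
g(0) = mex{} = 0
g(1) = mex{} = 0
g(2) = mex{} = 0
g(3) = mex{} = 0
g(4) = mex{} = 0
g(5) = mex{} = 0
g(6) = mex{} = 0
g(7) = mex{0} = 1
g(8) = mex{0} = 1
g(9) = mex{0} = 1
So g(9) = 1.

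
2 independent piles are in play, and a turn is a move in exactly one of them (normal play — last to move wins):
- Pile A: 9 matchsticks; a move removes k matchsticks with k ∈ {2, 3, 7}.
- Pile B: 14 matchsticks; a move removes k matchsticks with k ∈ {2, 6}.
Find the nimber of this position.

For pile A, compute g(0), g(1), … with moves {2, 3, 7}:
k:     0  1  2  3  4  5  6  7  8  9
g(k):  0  0  1  1  2  0  0  1  1  2
So g(9) = 2.
For pile B, compute g(0), g(1), … with moves {2, 6}:
g(0) = mex{} = 0
g(1) = mex{} = 0
g(2) = mex{0} = 1
g(3) = mex{0} = 1
g(4) = mex{1} = 0
g(5) = mex{1} = 0
g(6) = mex{0} = 1
g(7) = mex{0} = 1
g(8) = mex{1} = 0
g(9) = mex{1} = 0
g(10) = mex{0} = 1
g(11) = mex{0} = 1
g(12) = mex{1} = 0
g(13) = mex{1} = 0
g(14) = mex{0} = 1
So g(14) = 1.
By the Sprague-Grundy theorem, the Grundy value of a sum of independent games is the XOR of the component values.
Combined value = 2 ⊕ 1 = 3.

3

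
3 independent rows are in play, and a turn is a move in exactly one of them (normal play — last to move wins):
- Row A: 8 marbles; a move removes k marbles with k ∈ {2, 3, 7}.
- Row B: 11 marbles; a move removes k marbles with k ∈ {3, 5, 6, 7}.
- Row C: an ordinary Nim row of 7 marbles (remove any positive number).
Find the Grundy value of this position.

Grundy values for row A (subtraction set {2, 3, 7}):
g(0) = mex{} = 0
g(1) = mex{} = 0
g(2) = mex{0} = 1
g(3) = mex{0} = 1
g(4) = mex{0,1} = 2
g(5) = mex{1} = 0
g(6) = mex{1,2} = 0
g(7) = mex{0,2} = 1
g(8) = mex{0} = 1
So g(8) = 1.
Build the Grundy sequence for row B with g(k) = mex{g(k−s) : s ∈ {3, 5, 6, 7}, s ≤ k}:
k:     0  1  2  3  4  5  6  7  8  9 10 11
g(k):  0  0  0  1  1  1  2  2  2  3  0  0
So g(11) = 0.
Row C is a plain Nim row of size 7, so its Grundy value is 7.
The value of a disjunctive sum is the nim-sum of the parts.
Combined value = 1 ⊕ 0 ⊕ 7 = 6.

6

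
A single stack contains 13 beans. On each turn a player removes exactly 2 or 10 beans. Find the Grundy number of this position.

Grundy values for subtraction set {2, 10}:
k:     0  1  2  3  4  5  6  7  8  9 10 11 12 13
g(k):  0  0  1  1  0  0  1  1  0  0  1  1  0  0
So g(13) = 0.

0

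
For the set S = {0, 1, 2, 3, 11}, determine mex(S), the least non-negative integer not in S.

The values 0, 1, 2, 3 are all present; 4 is the first non-negative integer missing from the set.

4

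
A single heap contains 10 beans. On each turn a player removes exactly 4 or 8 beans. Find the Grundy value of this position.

2

Compute g(0), g(1), … for moves {4, 8}:
k:     0  1  2  3  4  5  6  7  8  9 10
g(k):  0  0  0  0  1  1  1  1  2  2  2
So g(10) = 2.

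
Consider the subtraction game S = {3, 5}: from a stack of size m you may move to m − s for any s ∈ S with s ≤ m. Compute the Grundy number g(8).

0

Compute g(0), g(1), … for moves {3, 5}:
g(0) = mex{} = 0
g(1) = mex{} = 0
g(2) = mex{} = 0
g(3) = mex{0} = 1
g(4) = mex{0} = 1
g(5) = mex{0} = 1
g(6) = mex{0,1} = 2
g(7) = mex{0,1} = 2
g(8) = mex{1} = 0
So g(8) = 0.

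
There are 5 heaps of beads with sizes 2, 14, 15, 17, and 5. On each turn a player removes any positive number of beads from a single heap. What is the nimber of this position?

Nim-sum: 2 ^ 14 ^ 15 ^ 17 ^ 5 = 23.

23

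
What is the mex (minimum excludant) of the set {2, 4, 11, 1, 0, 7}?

3

The values 0, 1, 2 are all present; 3 is the first non-negative integer missing from the set.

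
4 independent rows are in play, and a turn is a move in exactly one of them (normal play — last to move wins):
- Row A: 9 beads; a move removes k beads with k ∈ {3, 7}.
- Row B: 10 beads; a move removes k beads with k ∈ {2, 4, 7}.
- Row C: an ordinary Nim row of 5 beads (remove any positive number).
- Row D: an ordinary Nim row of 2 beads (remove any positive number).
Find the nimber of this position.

4

For row A, compute g(0), g(1), … with moves {3, 7}:
k:     0  1  2  3  4  5  6  7  8  9
g(k):  0  0  0  1  1  1  0  2  2  1
So g(9) = 1.
Build the Grundy sequence for row B with g(k) = mex{g(k−s) : s ∈ {2, 4, 7}, s ≤ k}:
g(0) = mex{} = 0
g(1) = mex{} = 0
g(2) = mex{0} = 1
g(3) = mex{0} = 1
g(4) = mex{0,1} = 2
g(5) = mex{0,1} = 2
g(6) = mex{1,2} = 0
g(7) = mex{0,1,2} = 3
g(8) = mex{0,2} = 1
g(9) = mex{1,2,3} = 0
g(10) = mex{0,1} = 2
So g(10) = 2.
Row C is a plain Nim row of size 5, so its Grundy value is 5.
Row D is a plain Nim row of size 2, so its Grundy value is 2.
By the Sprague-Grundy theorem, the Grundy value of a sum of independent games is the XOR of the component values.
Combined value = 1 ⊕ 2 ⊕ 5 ⊕ 2 = 4.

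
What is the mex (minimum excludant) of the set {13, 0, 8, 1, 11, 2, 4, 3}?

The values 0, 1, 2, 3, 4 are all present; 5 is the first non-negative integer missing from the set.

5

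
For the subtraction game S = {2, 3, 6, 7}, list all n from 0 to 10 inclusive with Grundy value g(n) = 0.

0, 1, 5, 9, 10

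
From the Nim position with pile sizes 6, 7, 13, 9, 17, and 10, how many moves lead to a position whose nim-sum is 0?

1

Compute the nim-sum pairwise:
6 XOR 7 = 1
1 XOR 13 = 12
12 XOR 9 = 5
5 XOR 17 = 20
20 XOR 10 = 30
The overall nim-sum is X = 30. A pile of size p has a winning move iff p XOR X < p (reduce it to p XOR X).
  6: 6 XOR 30 = 24 ≥ 6 — no move.
  7: 7 XOR 30 = 25 ≥ 7 — no move.
  13: 13 XOR 30 = 19 ≥ 13 — no move.
  9: 9 XOR 30 = 23 ≥ 9 — no move.
  17: 17 XOR 30 = 15 < 17 — winning move (to 15).
  10: 10 XOR 30 = 20 ≥ 10 — no move.
That gives 1 winning move.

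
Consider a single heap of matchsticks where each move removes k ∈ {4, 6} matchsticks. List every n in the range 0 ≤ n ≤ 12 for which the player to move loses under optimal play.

0, 1, 2, 3, 10, 11, 12

Build the Grundy sequence with g(k) = mex{g(k−s) : s ∈ {4, 6}, s ≤ k}:
g(0) = mex{} = 0
g(1) = mex{} = 0
g(2) = mex{} = 0
g(3) = mex{} = 0
g(4) = mex{0} = 1
g(5) = mex{0} = 1
g(6) = mex{0} = 1
g(7) = mex{0} = 1
g(8) = mex{0,1} = 2
g(9) = mex{0,1} = 2
g(10) = mex{1} = 0
g(11) = mex{1} = 0
g(12) = mex{1,2} = 0
The P-positions (g = 0) in 0..12 are 0, 1, 2, 3, 10, 11, 12.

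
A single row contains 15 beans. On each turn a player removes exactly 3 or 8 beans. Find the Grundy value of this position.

Grundy values for subtraction set {3, 8}:
k:     0  1  2  3  4  5  6  7  8  9 10 11 12 13 14 15
g(k):  0  0  0  1  1  1  0  0  2  1  1  0  0  0  1  1
So g(15) = 1.

1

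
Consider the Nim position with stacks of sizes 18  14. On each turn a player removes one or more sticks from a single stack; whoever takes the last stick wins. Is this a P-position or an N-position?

Nim-sum: 18 XOR 14 = 28.
The nim-sum is 28 ≠ 0, so this is an N-position: the player to move can win.

N-position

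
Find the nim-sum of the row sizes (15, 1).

14

Compute the nim-sum pairwise:
15 ^ 1 = 14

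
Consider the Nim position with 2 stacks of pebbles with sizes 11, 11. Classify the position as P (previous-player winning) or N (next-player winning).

Write each in binary and XOR column by column:
  1011  (11)
  1011  (11)
  ----
  0000  (0)
The nim-sum is 0, so this is a P-position: the player to move is in a losing position under optimal play.

P-position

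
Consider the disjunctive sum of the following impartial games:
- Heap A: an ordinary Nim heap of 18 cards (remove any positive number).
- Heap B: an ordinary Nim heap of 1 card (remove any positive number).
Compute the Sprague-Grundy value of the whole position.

19

Heap A is a plain Nim heap of size 18, so its Grundy value is 18.
Heap B is a plain Nim heap of size 1, so its Grundy value is 1.
By the Sprague-Grundy theorem, the Grundy value of a sum of independent games is the XOR of the component values.
Combined value = 18 ⊕ 1 = 19.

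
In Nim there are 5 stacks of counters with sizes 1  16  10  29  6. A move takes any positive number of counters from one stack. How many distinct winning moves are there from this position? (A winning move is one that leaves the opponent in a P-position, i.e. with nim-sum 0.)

0

Bitwise XOR of the heap sizes:
  00001  (1)
  10000  (16)
  01010  (10)
  11101  (29)
  00110  (6)
  -----
  00000  (0)
The nim-sum is already 0, so every move leaves a nonzero nim-sum — there are no winning moves.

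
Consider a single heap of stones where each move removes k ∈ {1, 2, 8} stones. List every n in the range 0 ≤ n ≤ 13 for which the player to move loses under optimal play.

0, 3, 6, 9, 12

Build the Grundy sequence with g(k) = mex{g(k−s) : s ∈ {1, 2, 8}, s ≤ k}:
k:     0  1  2  3  4  5  6  7  8  9 10 11 12 13
g(k):  0  1  2  0  1  2  0  1  2  0  1  2  0  1
The P-positions (g = 0) in 0..13 are 0, 3, 6, 9, 12.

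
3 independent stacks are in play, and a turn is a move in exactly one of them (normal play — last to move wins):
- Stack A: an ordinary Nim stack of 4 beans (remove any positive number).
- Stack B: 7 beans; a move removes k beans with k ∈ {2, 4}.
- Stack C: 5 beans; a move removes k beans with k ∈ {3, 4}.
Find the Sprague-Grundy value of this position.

Stack A is a plain Nim stack of size 4, so its Grundy value is 4.
Build the Grundy sequence for stack B with g(k) = mex{g(k−s) : s ∈ {2, 4}, s ≤ k}:
g(0) = mex{} = 0
g(1) = mex{} = 0
g(2) = mex{0} = 1
g(3) = mex{0} = 1
g(4) = mex{0,1} = 2
g(5) = mex{0,1} = 2
g(6) = mex{1,2} = 0
g(7) = mex{1,2} = 0
So g(7) = 0.
Build the Grundy sequence for stack C with g(k) = mex{g(k−s) : s ∈ {3, 4}, s ≤ k}:
g(0) = mex{} = 0
g(1) = mex{} = 0
g(2) = mex{} = 0
g(3) = mex{0} = 1
g(4) = mex{0} = 1
g(5) = mex{0} = 1
So g(5) = 1.
By the Sprague-Grundy theorem, the Grundy value of a sum of independent games is the XOR of the component values.
Combined value = 4 ⊕ 0 ⊕ 1 = 5.

5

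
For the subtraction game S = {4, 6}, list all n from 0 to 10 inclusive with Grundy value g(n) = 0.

Grundy values for subtraction set {4, 6}:
g(0) = mex{} = 0
g(1) = mex{} = 0
g(2) = mex{} = 0
g(3) = mex{} = 0
g(4) = mex{0} = 1
g(5) = mex{0} = 1
g(6) = mex{0} = 1
g(7) = mex{0} = 1
g(8) = mex{0,1} = 2
g(9) = mex{0,1} = 2
g(10) = mex{1} = 0
The P-positions (g = 0) in 0..10 are 0, 1, 2, 3, 10.

0, 1, 2, 3, 10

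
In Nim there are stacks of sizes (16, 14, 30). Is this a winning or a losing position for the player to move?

Losing position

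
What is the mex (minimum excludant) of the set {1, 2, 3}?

0

0 is not in the set, so the mex is 0.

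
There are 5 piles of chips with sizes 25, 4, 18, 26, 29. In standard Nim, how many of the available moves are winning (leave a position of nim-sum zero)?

Bitwise XOR of the heap sizes:
  11001  (25)
  00100  (4)
  10010  (18)
  11010  (26)
  11101  (29)
  -----
  01000  (8)
The overall nim-sum is X = 8. A pile of size p has a winning move iff p XOR X < p (reduce it to p XOR X).
  25: 25 XOR 8 = 17 < 25 — winning move (to 17).
  4: 4 XOR 8 = 12 ≥ 4 — no move.
  18: 18 XOR 8 = 26 ≥ 18 — no move.
  26: 26 XOR 8 = 18 < 26 — winning move (to 18).
  29: 29 XOR 8 = 21 < 29 — winning move (to 21).
That gives 3 winning moves.

3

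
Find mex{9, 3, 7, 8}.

0 is not in the set, so the mex is 0.

0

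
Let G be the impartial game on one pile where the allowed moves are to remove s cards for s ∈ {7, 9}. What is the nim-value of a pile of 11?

Build the Grundy sequence with g(k) = mex{g(k−s) : s ∈ {7, 9}, s ≤ k}:
g(0) = mex{} = 0
g(1) = mex{} = 0
g(2) = mex{} = 0
g(3) = mex{} = 0
g(4) = mex{} = 0
g(5) = mex{} = 0
g(6) = mex{} = 0
g(7) = mex{0} = 1
g(8) = mex{0} = 1
g(9) = mex{0} = 1
g(10) = mex{0} = 1
g(11) = mex{0} = 1
So g(11) = 1.

1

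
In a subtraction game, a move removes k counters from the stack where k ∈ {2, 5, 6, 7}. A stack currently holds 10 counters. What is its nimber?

3

Compute g(0), g(1), … for moves {2, 5, 6, 7}:
g(0) = mex{} = 0
g(1) = mex{} = 0
g(2) = mex{0} = 1
g(3) = mex{0} = 1
g(4) = mex{1} = 0
g(5) = mex{0,1} = 2
g(6) = mex{0} = 1
g(7) = mex{0,1,2} = 3
g(8) = mex{0,1} = 2
g(9) = mex{0,1,3} = 2
g(10) = mex{0,1,2} = 3
So g(10) = 3.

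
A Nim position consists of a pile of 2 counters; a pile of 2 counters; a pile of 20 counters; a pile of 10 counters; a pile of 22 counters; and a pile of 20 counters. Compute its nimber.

Write each in binary and XOR column by column:
  00010  (2)
  00010  (2)
  10100  (20)
  01010  (10)
  10110  (22)
  10100  (20)
  -----
  11100  (28)

28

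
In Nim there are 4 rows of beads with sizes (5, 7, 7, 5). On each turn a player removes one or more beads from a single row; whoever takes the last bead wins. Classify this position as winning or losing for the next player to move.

Losing position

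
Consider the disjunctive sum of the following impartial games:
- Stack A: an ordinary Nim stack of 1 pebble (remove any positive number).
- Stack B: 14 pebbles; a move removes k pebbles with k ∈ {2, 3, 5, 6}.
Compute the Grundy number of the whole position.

Stack A is a plain Nim stack of size 1, so its Grundy value is 1.
For stack B, compute g(0), g(1), … with moves {2, 3, 5, 6}:
k:     0  1  2  3  4  5  6  7  8  9 10 11 12 13 14
g(k):  0  0  1  1  2  2  3  3  0  0  1  1  2  2  3
So g(14) = 3.
The value of a disjunctive sum is the nim-sum of the parts.
Combined value = 1 ⊕ 3 = 2.

2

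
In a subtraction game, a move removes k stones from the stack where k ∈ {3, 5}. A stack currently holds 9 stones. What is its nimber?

0

Compute g(0), g(1), … for moves {3, 5}:
g(0) = mex{} = 0
g(1) = mex{} = 0
g(2) = mex{} = 0
g(3) = mex{0} = 1
g(4) = mex{0} = 1
g(5) = mex{0} = 1
g(6) = mex{0,1} = 2
g(7) = mex{0,1} = 2
g(8) = mex{1} = 0
g(9) = mex{1,2} = 0
So g(9) = 0.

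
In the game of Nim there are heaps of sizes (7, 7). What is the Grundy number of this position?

Compute the nim-sum pairwise:
7 ⊕ 7 = 0

0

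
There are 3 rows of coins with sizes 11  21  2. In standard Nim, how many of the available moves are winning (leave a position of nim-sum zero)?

1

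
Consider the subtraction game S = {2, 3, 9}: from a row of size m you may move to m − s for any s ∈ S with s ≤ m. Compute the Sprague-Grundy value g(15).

2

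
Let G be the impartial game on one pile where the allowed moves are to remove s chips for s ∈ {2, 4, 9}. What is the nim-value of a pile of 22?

Build the Grundy sequence with g(k) = mex{g(k−s) : s ∈ {2, 4, 9}, s ≤ k}:
k:     0  1  2  3  4  5  6  7  8  9 10 11 12 13 14 15 16 17 18 19 20 21 22
g(k):  0  0  1  1  2  2  0  0  1  1  2  2  0  0  1  1  2  2  0  0  1  1  2
So g(22) = 2.

2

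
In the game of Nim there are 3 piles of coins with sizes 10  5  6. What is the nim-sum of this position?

Compute the nim-sum pairwise:
10 ^ 5 = 15
15 ^ 6 = 9

9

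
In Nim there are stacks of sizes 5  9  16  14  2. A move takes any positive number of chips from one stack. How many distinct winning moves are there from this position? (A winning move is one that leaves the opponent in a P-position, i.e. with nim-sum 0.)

1

Compute the nim-sum pairwise:
5 XOR 9 = 12
12 XOR 16 = 28
28 XOR 14 = 18
18 XOR 2 = 16
The overall nim-sum is X = 16. A stack of size p has a winning move iff p XOR X < p (reduce it to p XOR X).
  5: 5 XOR 16 = 21 ≥ 5 — no move.
  9: 9 XOR 16 = 25 ≥ 9 — no move.
  16: 16 XOR 16 = 0 < 16 — winning move (to 0).
  14: 14 XOR 16 = 30 ≥ 14 — no move.
  2: 2 XOR 16 = 18 ≥ 2 — no move.
That gives 1 winning move.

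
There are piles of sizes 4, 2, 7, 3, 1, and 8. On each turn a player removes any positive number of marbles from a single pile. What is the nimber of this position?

Write each in binary and XOR column by column:
  0100  (4)
  0010  (2)
  0111  (7)
  0011  (3)
  0001  (1)
  1000  (8)
  ----
  1011  (11)

11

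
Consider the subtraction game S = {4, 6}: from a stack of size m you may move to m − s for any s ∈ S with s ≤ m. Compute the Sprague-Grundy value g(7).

Compute g(0), g(1), … for moves {4, 6}:
g(0) = mex{} = 0
g(1) = mex{} = 0
g(2) = mex{} = 0
g(3) = mex{} = 0
g(4) = mex{0} = 1
g(5) = mex{0} = 1
g(6) = mex{0} = 1
g(7) = mex{0} = 1
So g(7) = 1.

1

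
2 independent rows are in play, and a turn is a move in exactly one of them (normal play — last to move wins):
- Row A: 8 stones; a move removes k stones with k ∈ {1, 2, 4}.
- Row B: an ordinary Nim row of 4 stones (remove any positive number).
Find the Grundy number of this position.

Grundy values for row A (subtraction set {1, 2, 4}):
g(0) = mex{} = 0
g(1) = mex{0} = 1
g(2) = mex{0,1} = 2
g(3) = mex{1,2} = 0
g(4) = mex{0,2} = 1
g(5) = mex{0,1} = 2
g(6) = mex{1,2} = 0
g(7) = mex{0,2} = 1
g(8) = mex{0,1} = 2
So g(8) = 2.
Row B is a plain Nim row of size 4, so its Grundy value is 4.
By the Sprague-Grundy theorem, the Grundy value of a sum of independent games is the XOR of the component values.
Combined value = 2 XOR 4 = 6.

6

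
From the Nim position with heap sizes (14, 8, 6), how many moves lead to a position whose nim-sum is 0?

Nim-sum: 14 ⊕ 8 ⊕ 6 = 0.
The nim-sum is already 0, so every move leaves a nonzero nim-sum — there are no winning moves.

0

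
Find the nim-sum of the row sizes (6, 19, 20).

1

Compute the nim-sum pairwise:
6 ⊕ 19 = 21
21 ⊕ 20 = 1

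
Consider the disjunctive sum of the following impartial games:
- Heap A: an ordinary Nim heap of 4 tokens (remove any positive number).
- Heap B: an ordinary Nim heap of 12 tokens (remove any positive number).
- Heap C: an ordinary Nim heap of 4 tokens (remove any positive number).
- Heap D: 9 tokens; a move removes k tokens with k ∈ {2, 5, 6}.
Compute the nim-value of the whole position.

Heap A is a plain Nim heap of size 4, so its Grundy value is 4.
Heap B is a plain Nim heap of size 12, so its Grundy value is 12.
Heap C is a plain Nim heap of size 4, so its Grundy value is 4.
Build the Grundy sequence for heap D with g(k) = mex{g(k−s) : s ∈ {2, 5, 6}, s ≤ k}:
k:     0  1  2  3  4  5  6  7  8  9
g(k):  0  0  1  1  0  2  1  3  0  2
So g(9) = 2.
The value of a disjunctive sum is the nim-sum of the parts.
Combined value = 4 ⊕ 12 ⊕ 4 ⊕ 2 = 14.

14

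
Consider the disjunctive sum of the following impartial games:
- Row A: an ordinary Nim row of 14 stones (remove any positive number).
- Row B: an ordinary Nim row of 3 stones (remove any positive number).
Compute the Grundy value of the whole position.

13

Row A is a plain Nim row of size 14, so its Grundy value is 14.
Row B is a plain Nim row of size 3, so its Grundy value is 3.
By the Sprague-Grundy theorem, the Grundy value of a sum of independent games is the XOR of the component values.
Combined value = 14 XOR 3 = 13.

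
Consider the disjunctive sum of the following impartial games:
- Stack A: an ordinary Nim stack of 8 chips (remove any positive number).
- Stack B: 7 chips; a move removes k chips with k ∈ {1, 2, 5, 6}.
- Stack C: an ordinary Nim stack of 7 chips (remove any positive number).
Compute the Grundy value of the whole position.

15

Stack A is a plain Nim stack of size 8, so its Grundy value is 8.
Grundy values for stack B (subtraction set {1, 2, 5, 6}):
k:     0  1  2  3  4  5  6  7
g(k):  0  1  2  0  1  2  3  0
So g(7) = 0.
Stack C is a plain Nim stack of size 7, so its Grundy value is 7.
By the Sprague-Grundy theorem, the Grundy value of a sum of independent games is the XOR of the component values.
Combined value = 8 ⊕ 0 ⊕ 7 = 15.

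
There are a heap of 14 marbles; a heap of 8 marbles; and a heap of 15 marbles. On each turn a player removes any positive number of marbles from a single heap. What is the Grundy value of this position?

9

Compute the nim-sum pairwise:
14 ^ 8 = 6
6 ^ 15 = 9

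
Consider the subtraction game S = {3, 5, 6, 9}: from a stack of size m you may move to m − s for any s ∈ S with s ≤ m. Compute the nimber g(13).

Grundy values for subtraction set {3, 5, 6, 9}:
k:     0  1  2  3  4  5  6  7  8  9 10 11 12 13
g(k):  0  0  0  1  1  1  2  2  2  3  3  3  0  0
So g(13) = 0.

0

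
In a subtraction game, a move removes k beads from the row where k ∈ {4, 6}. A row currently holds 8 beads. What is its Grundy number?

Compute g(0), g(1), … for moves {4, 6}:
g(0) = mex{} = 0
g(1) = mex{} = 0
g(2) = mex{} = 0
g(3) = mex{} = 0
g(4) = mex{0} = 1
g(5) = mex{0} = 1
g(6) = mex{0} = 1
g(7) = mex{0} = 1
g(8) = mex{0,1} = 2
So g(8) = 2.

2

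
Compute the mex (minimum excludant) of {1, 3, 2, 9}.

0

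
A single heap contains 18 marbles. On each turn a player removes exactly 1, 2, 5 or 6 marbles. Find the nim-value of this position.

1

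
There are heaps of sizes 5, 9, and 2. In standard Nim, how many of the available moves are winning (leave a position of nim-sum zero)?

1

Bitwise XOR of the heap sizes:
  0101  (5)
  1001  (9)
  0010  (2)
  ----
  1110  (14)
The overall nim-sum is X = 14. A heap of size p has a winning move iff p XOR X < p (reduce it to p XOR X).
  5: 5 XOR 14 = 11 ≥ 5 — no move.
  9: 9 XOR 14 = 7 < 9 — winning move (to 7).
  2: 2 XOR 14 = 12 ≥ 2 — no move.
That gives 1 winning move.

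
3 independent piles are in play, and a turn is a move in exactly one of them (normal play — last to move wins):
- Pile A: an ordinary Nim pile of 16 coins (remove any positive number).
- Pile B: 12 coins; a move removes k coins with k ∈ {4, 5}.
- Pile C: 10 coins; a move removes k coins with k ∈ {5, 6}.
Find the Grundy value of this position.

18

Pile A is a plain Nim pile of size 16, so its Grundy value is 16.
Build the Grundy sequence for pile B with g(k) = mex{g(k−s) : s ∈ {4, 5}, s ≤ k}:
k:     0  1  2  3  4  5  6  7  8  9 10 11 12
g(k):  0  0  0  0  1  1  1  1  2  0  0  0  0
So g(12) = 0.
For pile C, compute g(0), g(1), … with moves {5, 6}:
g(0) = mex{} = 0
g(1) = mex{} = 0
g(2) = mex{} = 0
g(3) = mex{} = 0
g(4) = mex{} = 0
g(5) = mex{0} = 1
g(6) = mex{0} = 1
g(7) = mex{0} = 1
g(8) = mex{0} = 1
g(9) = mex{0} = 1
g(10) = mex{0,1} = 2
So g(10) = 2.
By the Sprague-Grundy theorem, the Grundy value of a sum of independent games is the XOR of the component values.
Combined value = 16 ⊕ 0 ⊕ 2 = 18.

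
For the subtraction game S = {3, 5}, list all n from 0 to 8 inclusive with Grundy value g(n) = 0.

0, 1, 2, 8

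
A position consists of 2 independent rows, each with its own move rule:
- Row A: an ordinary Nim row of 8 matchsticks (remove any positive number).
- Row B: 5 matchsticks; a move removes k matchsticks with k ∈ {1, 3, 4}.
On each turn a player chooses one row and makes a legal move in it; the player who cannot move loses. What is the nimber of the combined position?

Row A is a plain Nim row of size 8, so its Grundy value is 8.
Grundy values for row B (subtraction set {1, 3, 4}):
k:     0  1  2  3  4  5
g(k):  0  1  0  1  2  3
So g(5) = 3.
By the Sprague-Grundy theorem, the Grundy value of a sum of independent games is the XOR of the component values.
Combined value = 8 XOR 3 = 11.

11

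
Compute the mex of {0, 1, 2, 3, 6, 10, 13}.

The values 0, 1, 2, 3 are all present; 4 is the first non-negative integer missing from the set.

4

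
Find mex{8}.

0 is not in the set, so the mex is 0.

0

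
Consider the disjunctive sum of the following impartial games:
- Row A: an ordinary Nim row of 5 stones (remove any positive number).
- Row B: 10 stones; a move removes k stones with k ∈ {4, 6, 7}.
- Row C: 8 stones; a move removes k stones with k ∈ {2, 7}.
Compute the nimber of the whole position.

Row A is a plain Nim row of size 5, so its Grundy value is 5.
Grundy values for row B (subtraction set {4, 6, 7}):
k:     0  1  2  3  4  5  6  7  8  9 10
g(k):  0  0  0  0  1  1  1  1  2  2  2
So g(10) = 2.
Grundy values for row C (subtraction set {2, 7}):
g(0) = mex{} = 0
g(1) = mex{} = 0
g(2) = mex{0} = 1
g(3) = mex{0} = 1
g(4) = mex{1} = 0
g(5) = mex{1} = 0
g(6) = mex{0} = 1
g(7) = mex{0} = 1
g(8) = mex{0,1} = 2
So g(8) = 2.
The value of a disjunctive sum is the nim-sum of the parts.
Combined value = 5 ⊕ 2 ⊕ 2 = 5.

5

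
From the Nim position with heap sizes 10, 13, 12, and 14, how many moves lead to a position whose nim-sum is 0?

Nim-sum: 10 ^ 13 ^ 12 ^ 14 = 5.
The overall nim-sum is X = 5. A heap of size p has a winning move iff p XOR X < p (reduce it to p XOR X).
  10: 10 XOR 5 = 15 ≥ 10 — no move.
  13: 13 XOR 5 = 8 < 13 — winning move (to 8).
  12: 12 XOR 5 = 9 < 12 — winning move (to 9).
  14: 14 XOR 5 = 11 < 14 — winning move (to 11).
That gives 3 winning moves.

3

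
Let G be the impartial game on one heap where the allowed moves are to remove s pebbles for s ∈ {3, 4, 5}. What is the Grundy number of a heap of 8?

Build the Grundy sequence with g(k) = mex{g(k−s) : s ∈ {3, 4, 5}, s ≤ k}:
g(0) = mex{} = 0
g(1) = mex{} = 0
g(2) = mex{} = 0
g(3) = mex{0} = 1
g(4) = mex{0} = 1
g(5) = mex{0} = 1
g(6) = mex{0,1} = 2
g(7) = mex{0,1} = 2
g(8) = mex{1} = 0
So g(8) = 0.

0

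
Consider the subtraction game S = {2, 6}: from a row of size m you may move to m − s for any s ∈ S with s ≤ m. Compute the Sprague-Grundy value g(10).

Build the Grundy sequence with g(k) = mex{g(k−s) : s ∈ {2, 6}, s ≤ k}:
g(0) = mex{} = 0
g(1) = mex{} = 0
g(2) = mex{0} = 1
g(3) = mex{0} = 1
g(4) = mex{1} = 0
g(5) = mex{1} = 0
g(6) = mex{0} = 1
g(7) = mex{0} = 1
g(8) = mex{1} = 0
g(9) = mex{1} = 0
g(10) = mex{0} = 1
So g(10) = 1.

1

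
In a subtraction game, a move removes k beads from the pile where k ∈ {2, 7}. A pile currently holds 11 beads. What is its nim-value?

Build the Grundy sequence with g(k) = mex{g(k−s) : s ∈ {2, 7}, s ≤ k}:
g(0) = mex{} = 0
g(1) = mex{} = 0
g(2) = mex{0} = 1
g(3) = mex{0} = 1
g(4) = mex{1} = 0
g(5) = mex{1} = 0
g(6) = mex{0} = 1
g(7) = mex{0} = 1
g(8) = mex{0,1} = 2
g(9) = mex{1} = 0
g(10) = mex{1,2} = 0
g(11) = mex{0} = 1
So g(11) = 1.

1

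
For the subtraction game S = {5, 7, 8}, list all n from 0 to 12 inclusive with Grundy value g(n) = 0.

0, 1, 2, 3, 4

Compute g(0), g(1), … for moves {5, 7, 8}:
k:     0  1  2  3  4  5  6  7  8  9 10 11 12
g(k):  0  0  0  0  0  1  1  1  1  1  2  2  2
The P-positions (g = 0) in 0..12 are 0, 1, 2, 3, 4.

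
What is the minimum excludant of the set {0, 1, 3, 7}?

2

The values 0, 1 are all present; 2 is the first non-negative integer missing from the set.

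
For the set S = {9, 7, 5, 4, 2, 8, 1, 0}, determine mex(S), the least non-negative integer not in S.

3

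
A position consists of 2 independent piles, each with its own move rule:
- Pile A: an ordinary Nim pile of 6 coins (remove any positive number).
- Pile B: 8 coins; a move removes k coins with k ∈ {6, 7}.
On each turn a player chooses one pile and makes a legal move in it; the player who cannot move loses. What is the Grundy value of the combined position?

7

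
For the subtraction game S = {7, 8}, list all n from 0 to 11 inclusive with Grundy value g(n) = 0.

0, 1, 2, 3, 4, 5, 6

Build the Grundy sequence with g(k) = mex{g(k−s) : s ∈ {7, 8}, s ≤ k}:
k:     0  1  2  3  4  5  6  7  8  9 10 11
g(k):  0  0  0  0  0  0  0  1  1  1  1  1
The P-positions (g = 0) in 0..11 are 0, 1, 2, 3, 4, 5, 6.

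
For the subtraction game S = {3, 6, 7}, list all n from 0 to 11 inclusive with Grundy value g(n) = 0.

0, 1, 2, 10, 11

Build the Grundy sequence with g(k) = mex{g(k−s) : s ∈ {3, 6, 7}, s ≤ k}:
g(0) = mex{} = 0
g(1) = mex{} = 0
g(2) = mex{} = 0
g(3) = mex{0} = 1
g(4) = mex{0} = 1
g(5) = mex{0} = 1
g(6) = mex{0,1} = 2
g(7) = mex{0,1} = 2
g(8) = mex{0,1} = 2
g(9) = mex{0,1,2} = 3
g(10) = mex{1,2} = 0
g(11) = mex{1,2} = 0
The P-positions (g = 0) in 0..11 are 0, 1, 2, 10, 11.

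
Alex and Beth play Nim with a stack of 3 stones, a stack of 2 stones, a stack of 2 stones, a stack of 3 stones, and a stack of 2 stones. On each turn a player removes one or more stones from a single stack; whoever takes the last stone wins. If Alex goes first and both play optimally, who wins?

Nim-sum: 3 ⊕ 2 ⊕ 2 ⊕ 3 ⊕ 2 = 2.
The nim-sum is 2 ≠ 0, so this is an N-position: the player to move can win; Alex has a winning move.

Alex wins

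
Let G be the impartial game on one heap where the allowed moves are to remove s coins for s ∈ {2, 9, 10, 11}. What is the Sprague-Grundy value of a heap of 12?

2

Build the Grundy sequence with g(k) = mex{g(k−s) : s ∈ {2, 9, 10, 11}, s ≤ k}:
g(0) = mex{} = 0
g(1) = mex{} = 0
g(2) = mex{0} = 1
g(3) = mex{0} = 1
g(4) = mex{1} = 0
g(5) = mex{1} = 0
g(6) = mex{0} = 1
g(7) = mex{0} = 1
g(8) = mex{1} = 0
g(9) = mex{0,1} = 2
g(10) = mex{0} = 1
g(11) = mex{0,1,2} = 3
g(12) = mex{0,1} = 2
So g(12) = 2.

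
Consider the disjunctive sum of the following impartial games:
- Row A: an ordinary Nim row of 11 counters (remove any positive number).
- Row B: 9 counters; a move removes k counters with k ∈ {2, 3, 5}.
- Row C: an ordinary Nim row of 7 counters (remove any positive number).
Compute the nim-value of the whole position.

13

Row A is a plain Nim row of size 11, so its Grundy value is 11.
For row B, compute g(0), g(1), … with moves {2, 3, 5}:
k:     0  1  2  3  4  5  6  7  8  9
g(k):  0  0  1  1  2  2  3  0  0  1
So g(9) = 1.
Row C is a plain Nim row of size 7, so its Grundy value is 7.
The value of a disjunctive sum is the nim-sum of the parts.
Combined value = 11 XOR 1 XOR 7 = 13.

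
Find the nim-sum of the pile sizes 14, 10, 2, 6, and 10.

Bitwise XOR of the heap sizes:
  1110  (14)
  1010  (10)
  0010  (2)
  0110  (6)
  1010  (10)
  ----
  1010  (10)

10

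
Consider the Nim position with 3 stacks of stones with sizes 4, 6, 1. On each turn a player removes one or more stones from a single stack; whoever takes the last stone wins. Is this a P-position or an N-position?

Nim-sum: 4 ^ 6 ^ 1 = 3.
The nim-sum is 3 ≠ 0, so this is an N-position: the player to move can win.

N-position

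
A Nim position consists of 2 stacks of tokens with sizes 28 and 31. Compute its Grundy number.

3

Nim-sum: 28 ⊕ 31 = 3.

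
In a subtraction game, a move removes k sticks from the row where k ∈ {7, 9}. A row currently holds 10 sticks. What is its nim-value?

1

Compute g(0), g(1), … for moves {7, 9}:
k:     0  1  2  3  4  5  6  7  8  9 10
g(k):  0  0  0  0  0  0  0  1  1  1  1
So g(10) = 1.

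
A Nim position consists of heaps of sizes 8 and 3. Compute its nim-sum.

11

Nim-sum: 8 XOR 3 = 11.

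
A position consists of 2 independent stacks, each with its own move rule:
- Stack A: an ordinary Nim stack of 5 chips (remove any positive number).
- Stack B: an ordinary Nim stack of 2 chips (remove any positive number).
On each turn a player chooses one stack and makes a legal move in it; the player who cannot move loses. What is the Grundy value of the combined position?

7

Stack A is a plain Nim stack of size 5, so its Grundy value is 5.
Stack B is a plain Nim stack of size 2, so its Grundy value is 2.
The value of a disjunctive sum is the nim-sum of the parts.
Combined value = 5 ⊕ 2 = 7.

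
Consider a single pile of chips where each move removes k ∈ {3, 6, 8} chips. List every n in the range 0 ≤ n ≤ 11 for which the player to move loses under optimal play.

0, 1, 2, 11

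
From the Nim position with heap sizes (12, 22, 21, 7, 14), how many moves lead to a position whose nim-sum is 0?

Write each in binary and XOR column by column:
  01100  (12)
  10110  (22)
  10101  (21)
  00111  (7)
  01110  (14)
  -----
  00110  (6)
The overall nim-sum is X = 6. A heap of size p has a winning move iff p XOR X < p (reduce it to p XOR X).
  12: 12 XOR 6 = 10 < 12 — winning move (to 10).
  22: 22 XOR 6 = 16 < 22 — winning move (to 16).
  21: 21 XOR 6 = 19 < 21 — winning move (to 19).
  7: 7 XOR 6 = 1 < 7 — winning move (to 1).
  14: 14 XOR 6 = 8 < 14 — winning move (to 8).
That gives 5 winning moves.

5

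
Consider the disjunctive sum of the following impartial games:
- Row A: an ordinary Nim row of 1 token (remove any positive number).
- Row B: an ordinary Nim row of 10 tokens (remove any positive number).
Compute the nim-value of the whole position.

Row A is a plain Nim row of size 1, so its Grundy value is 1.
Row B is a plain Nim row of size 10, so its Grundy value is 10.
By the Sprague-Grundy theorem, the Grundy value of a sum of independent games is the XOR of the component values.
Combined value = 1 XOR 10 = 11.

11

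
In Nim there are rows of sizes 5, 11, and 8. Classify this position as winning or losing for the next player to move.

Nim-sum: 5 ^ 11 ^ 8 = 6.
The nim-sum is 6 ≠ 0, so this is an N-position: the player to move can win.

Winning position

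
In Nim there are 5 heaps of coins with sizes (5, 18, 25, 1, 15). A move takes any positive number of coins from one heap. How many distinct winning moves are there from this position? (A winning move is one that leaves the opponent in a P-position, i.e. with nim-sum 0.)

Nim-sum: 5 ^ 18 ^ 25 ^ 1 ^ 15 = 0.
The nim-sum is already 0, so every move leaves a nonzero nim-sum — there are no winning moves.

0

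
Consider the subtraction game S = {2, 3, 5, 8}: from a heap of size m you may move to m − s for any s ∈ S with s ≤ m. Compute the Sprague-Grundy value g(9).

1

Build the Grundy sequence with g(k) = mex{g(k−s) : s ∈ {2, 3, 5, 8}, s ≤ k}:
k:     0  1  2  3  4  5  6  7  8  9
g(k):  0  0  1  1  2  2  3  0  4  1
So g(9) = 1.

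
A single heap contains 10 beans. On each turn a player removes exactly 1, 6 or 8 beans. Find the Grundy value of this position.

Build the Grundy sequence with g(k) = mex{g(k−s) : s ∈ {1, 6, 8}, s ≤ k}:
k:     0  1  2  3  4  5  6  7  8  9 10
g(k):  0  1  0  1  0  1  2  0  1  0  1
So g(10) = 1.

1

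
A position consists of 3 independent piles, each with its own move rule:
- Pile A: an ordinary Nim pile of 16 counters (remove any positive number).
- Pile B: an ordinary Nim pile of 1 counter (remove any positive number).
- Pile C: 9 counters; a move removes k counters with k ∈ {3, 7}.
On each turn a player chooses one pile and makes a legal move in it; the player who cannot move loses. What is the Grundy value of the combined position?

16

Pile A is a plain Nim pile of size 16, so its Grundy value is 16.
Pile B is a plain Nim pile of size 1, so its Grundy value is 1.
Build the Grundy sequence for pile C with g(k) = mex{g(k−s) : s ∈ {3, 7}, s ≤ k}:
g(0) = mex{} = 0
g(1) = mex{} = 0
g(2) = mex{} = 0
g(3) = mex{0} = 1
g(4) = mex{0} = 1
g(5) = mex{0} = 1
g(6) = mex{1} = 0
g(7) = mex{0,1} = 2
g(8) = mex{0,1} = 2
g(9) = mex{0} = 1
So g(9) = 1.
The value of a disjunctive sum is the nim-sum of the parts.
Combined value = 16 XOR 1 XOR 1 = 16.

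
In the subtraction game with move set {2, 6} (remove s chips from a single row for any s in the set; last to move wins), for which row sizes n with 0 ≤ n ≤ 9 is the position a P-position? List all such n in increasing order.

0, 1, 4, 5, 8, 9

Compute g(0), g(1), … for moves {2, 6}:
k:     0  1  2  3  4  5  6  7  8  9
g(k):  0  0  1  1  0  0  1  1  0  0
The P-positions (g = 0) in 0..9 are 0, 1, 4, 5, 8, 9.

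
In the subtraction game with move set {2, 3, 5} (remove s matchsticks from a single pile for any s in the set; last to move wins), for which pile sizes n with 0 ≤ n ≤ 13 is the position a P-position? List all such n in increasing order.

Grundy values for subtraction set {2, 3, 5}:
g(0) = mex{} = 0
g(1) = mex{} = 0
g(2) = mex{0} = 1
g(3) = mex{0} = 1
g(4) = mex{0,1} = 2
g(5) = mex{0,1} = 2
g(6) = mex{0,1,2} = 3
g(7) = mex{1,2} = 0
g(8) = mex{1,2,3} = 0
g(9) = mex{0,2,3} = 1
g(10) = mex{0,2} = 1
g(11) = mex{0,1,3} = 2
g(12) = mex{0,1} = 2
g(13) = mex{0,1,2} = 3
The P-positions (g = 0) in 0..13 are 0, 1, 7, 8.

0, 1, 7, 8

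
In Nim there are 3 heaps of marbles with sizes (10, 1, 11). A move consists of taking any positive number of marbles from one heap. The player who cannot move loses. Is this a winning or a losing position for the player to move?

Nim-sum: 10 ⊕ 1 ⊕ 11 = 0.
The nim-sum is 0, so this is a P-position: the player to move is in a losing position under optimal play.

Losing position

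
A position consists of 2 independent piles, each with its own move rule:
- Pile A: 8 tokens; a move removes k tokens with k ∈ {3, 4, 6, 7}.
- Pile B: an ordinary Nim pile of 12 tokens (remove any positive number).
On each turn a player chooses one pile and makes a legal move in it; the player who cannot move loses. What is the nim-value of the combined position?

14

Build the Grundy sequence for pile A with g(k) = mex{g(k−s) : s ∈ {3, 4, 6, 7}, s ≤ k}:
g(0) = mex{} = 0
g(1) = mex{} = 0
g(2) = mex{} = 0
g(3) = mex{0} = 1
g(4) = mex{0} = 1
g(5) = mex{0} = 1
g(6) = mex{0,1} = 2
g(7) = mex{0,1} = 2
g(8) = mex{0,1} = 2
So g(8) = 2.
Pile B is a plain Nim pile of size 12, so its Grundy value is 12.
The value of a disjunctive sum is the nim-sum of the parts.
Combined value = 2 XOR 12 = 14.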